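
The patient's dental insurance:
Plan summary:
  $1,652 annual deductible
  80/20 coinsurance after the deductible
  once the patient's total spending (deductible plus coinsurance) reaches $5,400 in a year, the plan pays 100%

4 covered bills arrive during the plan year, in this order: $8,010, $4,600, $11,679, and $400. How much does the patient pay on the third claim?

Claim 1 — $8,010: $1,652 finishes the deductible; $6,358 goes to coinsurance; patient's 20% is $1,271.60. Patient pays $2,923.60; OOP now $2,923.60.
Claim 2 — $4,600: deductible already satisfied, so patient's share is 20% × $4,600 = $920. Patient owes $920 (running OOP $3,843.60).
Claim 3 — $11,679: 20% coinsurance on $11,679 = $2,335.80. Adding that to $3,843.60 gives $6,179.40, past the $5,400 cap; patient pays only $5,400 − $3,843.60 = $1,556.40.

$1,556.40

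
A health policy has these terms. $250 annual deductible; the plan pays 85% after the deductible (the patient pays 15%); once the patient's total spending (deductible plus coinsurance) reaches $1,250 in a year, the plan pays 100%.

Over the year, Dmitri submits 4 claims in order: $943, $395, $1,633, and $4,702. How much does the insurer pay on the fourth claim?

Claim 1 — $943: $250 finishes the deductible; $693 goes to coinsurance; coinsurance $693 × 15% = $103.95. Patient pays $353.95; OOP now $353.95. Plan pays $943 − $353.95 = $589.05.
Claim 2 — $395: deductible already satisfied, so patient's share is 15% × $395 = $59.25. Cost to patient: $59.25. OOP to date $413.20. Insurer: $395 − $59.25 = $335.75.
Claim 3 — $1,633: 15% coinsurance on $1,633 = $244.95. Cost to patient: $244.95. OOP to date $658.15. Plan pays $1,633 − $244.95 = $1,388.05.
Claim 4 — $4,702: deductible already satisfied, so patient's share is 15% × $4,702 = $705.30. Adding that to $658.15 gives $1,363.45, past the $1,250 cap; patient pays only $1,250 − $658.15 = $591.85. Plan pays $4,702 − $591.85 = $4,110.15.

$4,110.15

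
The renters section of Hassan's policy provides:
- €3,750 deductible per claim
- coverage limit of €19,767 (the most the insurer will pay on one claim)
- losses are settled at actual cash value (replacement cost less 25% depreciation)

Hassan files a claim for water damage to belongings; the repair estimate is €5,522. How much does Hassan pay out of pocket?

Depreciate 25%: the covered value is €5,522 × 0.75 = €4,141.50.
Less the €3,750 deductible: €4,141.50 − €3,750 = €391.50.
€391.50 ≤ €19,767, so the limit doesn't bind; insurer pays €391.50.
Tenant's share is the uncovered remainder: €5,522 − €391.50 = €5,130.50.

€5,130.50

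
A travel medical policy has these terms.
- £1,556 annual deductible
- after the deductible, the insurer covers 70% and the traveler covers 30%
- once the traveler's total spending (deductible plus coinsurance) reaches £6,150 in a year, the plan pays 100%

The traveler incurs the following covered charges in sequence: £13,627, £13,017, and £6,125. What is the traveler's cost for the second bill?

£972.70

#1 (£13,627): £1,556 to deductible, leaving £12,071; coinsurance £12,071 × 30% = £3,621.30. Traveler owes £5,177.30 (running OOP £5,177.30).
#2 (£13,017): deductible already satisfied, so traveler's share is 30% × £13,017 = £3,905.10. Adding that to £5,177.30 gives £9,082.40, past the £6,150 cap; traveler pays only £6,150 − £5,177.30 = £972.70.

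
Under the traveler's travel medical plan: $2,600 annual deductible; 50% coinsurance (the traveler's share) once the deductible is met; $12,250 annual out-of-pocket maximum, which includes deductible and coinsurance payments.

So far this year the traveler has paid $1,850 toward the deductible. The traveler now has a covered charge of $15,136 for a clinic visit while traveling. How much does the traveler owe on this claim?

$7,943

Remaining deductible: $2,600 − $1,850 = $750.
That leaves $15,136 − $750 = $14,386 for coinsurance.
Coinsurance: $14,386 × 50% = $7,193.
Traveler responsibility before any cap: $750 + $7,193 = $7,943.
Year-to-date out-of-pocket becomes $1,850 + $7,943 = $9,793, still under the $12,250 maximum, so no cap applies.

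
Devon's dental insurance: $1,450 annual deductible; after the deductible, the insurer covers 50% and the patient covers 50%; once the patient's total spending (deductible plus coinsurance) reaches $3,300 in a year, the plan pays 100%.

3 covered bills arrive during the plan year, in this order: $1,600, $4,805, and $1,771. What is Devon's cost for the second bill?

$1,775

Bill 1, $1,600: $1,450 finishes the deductible; $150 goes to coinsurance; coinsurance $150 × 50% = $75. Patient owes $1,525 (running OOP $1,525).
Bill 2, $4,805: deductible met; 50% of $4,805 = $2,402.50. Adding that to $1,525 gives $3,927.50, past the $3,300 cap; patient pays only $3,300 − $1,525 = $1,775.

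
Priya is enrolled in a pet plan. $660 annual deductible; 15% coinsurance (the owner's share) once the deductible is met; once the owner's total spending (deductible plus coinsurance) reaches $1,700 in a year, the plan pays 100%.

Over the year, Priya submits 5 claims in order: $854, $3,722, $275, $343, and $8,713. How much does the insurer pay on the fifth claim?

Claim 1 ($854): $660 to deductible, leaving $194; owner's 15% is $29.10. Owner pays $689.10; OOP now $689.10. Plan pays $854 − $689.10 = $164.90.
Claim 2 ($3,722): deductible already satisfied, so owner's share is 15% × $3,722 = $558.30. Owner pays $558.30; OOP now $1,247.40. Plan pays $3,722 − $558.30 = $3,163.70.
Claim 3 ($275): 15% coinsurance on $275 = $41.25. Owner pays $41.25; OOP now $1,288.65. Insurer: $275 − $41.25 = $233.75.
Claim 4 ($343): deductible already satisfied, so owner's share is 15% × $343 = $51.45. Owner owes $51.45 (running OOP $1,340.10). Plan pays $343 − $51.45 = $291.55.
Claim 5 ($8,713): deductible met; 15% of $8,713 = $1,306.95. OOP would hit $2,647.05 > $1,700, so the cap limits the owner to $1,700 − $1,340.10 = $359.90. Insurer: $8,713 − $359.90 = $8,353.10.

$8,353.10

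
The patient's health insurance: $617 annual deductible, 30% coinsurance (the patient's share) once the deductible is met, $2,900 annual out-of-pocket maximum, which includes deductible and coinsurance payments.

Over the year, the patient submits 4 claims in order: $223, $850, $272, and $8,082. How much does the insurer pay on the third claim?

Bill 1, $223: all of it applies to the deductible. Cost to patient: $223. OOP to date $223. Plan pays $223 − $223 = $0.
Bill 2, $850: $394 to deductible, leaving $456; coinsurance $456 × 30% = $136.80. Patient pays $530.80; OOP now $753.80. Plan pays $850 − $530.80 = $319.20.
Bill 3, $272: deductible met; 30% of $272 = $81.60. Patient pays $81.60; OOP now $835.40. Plan pays $272 − $81.60 = $190.40.

$190.40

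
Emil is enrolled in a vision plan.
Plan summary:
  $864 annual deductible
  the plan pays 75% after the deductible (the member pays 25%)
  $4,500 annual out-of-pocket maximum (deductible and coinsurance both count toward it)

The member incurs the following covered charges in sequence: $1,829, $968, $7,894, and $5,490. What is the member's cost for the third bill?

Claim 1 ($1,829): $864 finishes the deductible; $965 goes to coinsurance; member's 25% is $241.25. Member pays $1,105.25; OOP now $1,105.25.
Claim 2 ($968): deductible met; 25% of $968 = $242. Member owes $242 (running OOP $1,347.25).
Claim 3 ($7,894): deductible already satisfied, so member's share is 25% × $7,894 = $1,973.50. Cost to member: $1,973.50. OOP to date $3,320.75.

$1,973.50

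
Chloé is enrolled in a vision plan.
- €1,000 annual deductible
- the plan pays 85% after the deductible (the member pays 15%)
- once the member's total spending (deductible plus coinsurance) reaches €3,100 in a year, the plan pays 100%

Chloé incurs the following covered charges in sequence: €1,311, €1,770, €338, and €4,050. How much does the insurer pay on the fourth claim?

€3,442.50

#1 (€1,311): €1,000 finishes the deductible; €311 goes to coinsurance; 15% of €311 = €46.65. Member owes €1,046.65 (running OOP €1,046.65). Insurer: €1,311 − €1,046.65 = €264.35.
#2 (€1,770): 15% coinsurance on €1,770 = €265.50. Cost to member: €265.50. OOP to date €1,312.15. Insurer: €1,770 − €265.50 = €1,504.50.
#3 (€338): 15% coinsurance on €338 = €50.70. Member owes €50.70 (running OOP €1,362.85). Insurer: €338 − €50.70 = €287.30.
#4 (€4,050): 15% coinsurance on €4,050 = €607.50. Cost to member: €607.50. OOP to date €1,970.35. Insurer: €4,050 − €607.50 = €3,442.50.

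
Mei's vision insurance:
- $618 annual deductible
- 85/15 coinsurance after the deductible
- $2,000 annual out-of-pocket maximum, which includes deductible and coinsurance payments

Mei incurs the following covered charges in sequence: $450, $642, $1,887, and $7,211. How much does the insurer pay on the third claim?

$1,603.95

Claim 1 ($450): fully absorbed by the deductible. Cost to member: $450. OOP to date $450. Insurer: $450 − $450 = $0.
Claim 2 ($642): $168 to deductible, leaving $474; coinsurance $474 × 15% = $71.10. Member pays $239.10; OOP now $689.10. Plan pays $642 − $239.10 = $402.90.
Claim 3 ($1,887): 15% coinsurance on $1,887 = $283.05. Member pays $283.05; OOP now $972.15. Plan pays $1,887 − $283.05 = $1,603.95.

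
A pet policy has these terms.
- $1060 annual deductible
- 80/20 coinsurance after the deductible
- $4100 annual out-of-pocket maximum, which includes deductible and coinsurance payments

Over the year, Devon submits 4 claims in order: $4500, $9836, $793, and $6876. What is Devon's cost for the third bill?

#1 ($4500): deductible takes $1060, $3440 remains; coinsurance $3440 × 20% = $688. Owner pays $1748; OOP now $1748.
#2 ($9836): deductible met; 20% of $9836 = $1967.20. Cost to owner: $1967.20. OOP to date $3715.20.
#3 ($793): 20% coinsurance on $793 = $158.60. Owner owes $158.60 (running OOP $3873.80).

$158.60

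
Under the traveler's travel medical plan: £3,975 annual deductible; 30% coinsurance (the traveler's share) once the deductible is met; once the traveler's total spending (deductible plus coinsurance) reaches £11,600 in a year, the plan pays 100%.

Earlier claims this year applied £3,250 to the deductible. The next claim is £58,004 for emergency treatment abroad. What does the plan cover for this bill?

Deductible still to meet: £3,975 − £3,250 = £725.
The remaining £57,279 (= £58,004 − £725) moves to coinsurance.
Traveler's 30% share of £57,279 is £17,183.70.
Traveler responsibility before any cap: £725 + £17,183.70 = £17,908.70.
Adding £17,908.70 to the £3,250 already spent would give £21,158.70, which exceeds the £11,600 cap; the traveler pays just £11,600 − £3,250 = £8,350.
Insurer pays the balance: £58,004 − £8,350 = £49,654.

£49,654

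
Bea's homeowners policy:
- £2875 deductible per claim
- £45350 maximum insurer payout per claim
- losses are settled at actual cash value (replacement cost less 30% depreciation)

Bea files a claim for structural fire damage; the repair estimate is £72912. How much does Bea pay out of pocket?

Actual cash value after 30% depreciation: £72912 × 70% = £51038.40.
After the deductible, £51038.40 − £2875 = £48163.40 remains.
Since £48163.40 > £45350, the payout is capped at £45350.
Out of pocket: £72912 − £45350 = £27562.

£27562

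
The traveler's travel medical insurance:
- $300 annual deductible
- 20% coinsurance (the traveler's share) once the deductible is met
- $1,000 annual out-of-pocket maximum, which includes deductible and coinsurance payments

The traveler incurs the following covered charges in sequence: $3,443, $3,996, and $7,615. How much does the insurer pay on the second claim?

Claim 1 ($3,443): $300 to deductible, leaving $3,143; coinsurance $3,143 × 20% = $628.60. Traveler owes $928.60 (running OOP $928.60). Insurer: $3,443 − $928.60 = $2,514.40.
Claim 2 ($3,996): 20% coinsurance on $3,996 = $799.20. Adding that to $928.60 gives $1,727.80, past the $1,000 cap; traveler pays only $1,000 − $928.60 = $71.40. Plan pays $3,996 − $71.40 = $3,924.60.

$3,924.60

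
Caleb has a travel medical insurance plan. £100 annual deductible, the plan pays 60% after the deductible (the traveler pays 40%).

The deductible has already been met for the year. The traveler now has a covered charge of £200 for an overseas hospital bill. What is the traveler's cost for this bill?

£80

With the deductible met, the entire £200 is subject to coinsurance.
40% of £200 = £80 falls to the traveler.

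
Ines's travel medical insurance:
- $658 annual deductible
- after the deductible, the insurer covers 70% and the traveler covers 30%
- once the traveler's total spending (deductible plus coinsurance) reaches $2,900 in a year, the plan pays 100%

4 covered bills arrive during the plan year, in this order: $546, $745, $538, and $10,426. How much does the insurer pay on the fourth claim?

$8,535.30

Claim 1 ($546): entire amount goes to the deductible. Traveler owes $546 (running OOP $546). Insurer: $546 − $546 = $0.
Claim 2 ($745): deductible takes $112, $633 remains; coinsurance $633 × 30% = $189.90. Cost to traveler: $301.90. OOP to date $847.90. Plan pays $745 − $301.90 = $443.10.
Claim 3 ($538): deductible already satisfied, so traveler's share is 30% × $538 = $161.40. Traveler owes $161.40 (running OOP $1,009.30). Plan pays $538 − $161.40 = $376.60.
Claim 4 ($10,426): deductible already satisfied, so traveler's share is 30% × $10,426 = $3,127.80. That would push OOP to $4,137.10, over the $2,900 cap, so traveler pays $2,900 − $1,009.30 = $1,890.70. Plan pays $10,426 − $1,890.70 = $8,535.30.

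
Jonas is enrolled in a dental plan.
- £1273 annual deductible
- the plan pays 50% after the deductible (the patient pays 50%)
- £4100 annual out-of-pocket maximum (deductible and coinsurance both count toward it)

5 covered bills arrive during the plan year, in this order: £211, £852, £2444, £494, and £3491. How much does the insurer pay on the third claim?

£1117

Bill 1, £211: entire amount goes to the deductible. Patient pays £211; OOP now £211. Plan pays £211 − £211 = £0.
Bill 2, £852: fully absorbed by the deductible. Patient pays £852; OOP now £1063. Insurer: £852 − £852 = £0.
Bill 3, £2444: deductible takes £210, £2234 remains; 50% of £2234 = £1117. Patient pays £1327; OOP now £2390. Insurer: £2444 − £1327 = £1117.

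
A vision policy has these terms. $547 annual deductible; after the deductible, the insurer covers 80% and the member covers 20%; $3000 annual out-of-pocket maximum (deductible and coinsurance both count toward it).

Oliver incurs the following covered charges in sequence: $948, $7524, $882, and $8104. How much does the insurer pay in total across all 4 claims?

$14458

Claim 1 ($948): $547 to deductible, leaving $401; member's 20% is $80.20. Member owes $627.20 (running OOP $627.20). Plan pays $948 − $627.20 = $320.80.
Claim 2 ($7524): deductible already satisfied, so member's share is 20% × $7524 = $1504.80. Member pays $1504.80; OOP now $2132. Plan pays $7524 − $1504.80 = $6019.20.
Claim 3 ($882): deductible met; 20% of $882 = $176.40. Cost to member: $176.40. OOP to date $2308.40. Plan pays $882 − $176.40 = $705.60.
Claim 4 ($8104): 20% coinsurance on $8104 = $1620.80. OOP would hit $3929.20 > $3000, so the cap limits the member to $3000 − $2308.40 = $691.60. Insurer: $8104 − $691.60 = $7412.40.
Insurer total = bills − member's total = $17458 − $3000 = $14458.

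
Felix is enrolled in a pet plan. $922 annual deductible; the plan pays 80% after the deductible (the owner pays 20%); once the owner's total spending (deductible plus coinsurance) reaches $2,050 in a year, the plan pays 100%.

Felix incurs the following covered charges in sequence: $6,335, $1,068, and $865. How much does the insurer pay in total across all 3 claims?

#1 ($6,335): $922 finishes the deductible; $5,413 goes to coinsurance; 20% of $5,413 = $1,082.60. Cost to owner: $2,004.60. OOP to date $2,004.60. Plan pays $6,335 − $2,004.60 = $4,330.40.
#2 ($1,068): deductible already satisfied, so owner's share is 20% × $1,068 = $213.60. That would push OOP to $2,218.20, over the $2,050 cap, so owner pays $2,050 − $2,004.60 = $45.40. Plan pays $1,068 − $45.40 = $1,022.60.
#3 ($865): deductible met; 20% of $865 = $173. That would push OOP to $2,223, over the $2,050 cap, so owner pays $2,050 − $2,050 = $0. Insurer: $865 − $0 = $865.
Insurer total = bills − owner's total = $8,268 − $2,050 = $6,218.

$6,218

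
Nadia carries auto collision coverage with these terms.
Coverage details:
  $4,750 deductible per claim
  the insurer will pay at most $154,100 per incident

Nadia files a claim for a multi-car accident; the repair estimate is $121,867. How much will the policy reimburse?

Subtract the deductible: $121,867 − $4,750 = $117,117.
$117,117 ≤ $154,100, so the limit doesn't bind; insurer pays $117,117.

$117,117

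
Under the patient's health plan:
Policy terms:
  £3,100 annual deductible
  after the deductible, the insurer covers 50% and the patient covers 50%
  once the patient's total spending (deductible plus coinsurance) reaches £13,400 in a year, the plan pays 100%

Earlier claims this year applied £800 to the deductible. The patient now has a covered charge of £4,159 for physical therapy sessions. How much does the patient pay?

£3,229.50

Remaining deductible: £3,100 − £800 = £2,300.
The remaining £1,859 (= £4,159 − £2,300) moves to coinsurance.
50% of £1,859 = £929.50 falls to the patient.
That puts the patient's cost at £2,300 + £929.50 = £3,229.50 before any cap.
Total out-of-pocket so far would be £800 + £3,229.50 = £4,029.50, below the £13,400 cap — no reduction.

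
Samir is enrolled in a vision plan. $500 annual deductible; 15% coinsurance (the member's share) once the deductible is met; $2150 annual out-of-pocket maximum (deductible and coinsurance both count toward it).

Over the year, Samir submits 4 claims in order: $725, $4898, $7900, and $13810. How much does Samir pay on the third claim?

Claim 1 ($725): deductible takes $500, $225 remains; member's 15% is $33.75. Member owes $533.75 (running OOP $533.75).
Claim 2 ($4898): deductible already satisfied, so member's share is 15% × $4898 = $734.70. Cost to member: $734.70. OOP to date $1268.45.
Claim 3 ($7900): deductible already satisfied, so member's share is 15% × $7900 = $1185. Adding that to $1268.45 gives $2453.45, past the $2150 cap; member pays only $2150 − $1268.45 = $881.55.

$881.55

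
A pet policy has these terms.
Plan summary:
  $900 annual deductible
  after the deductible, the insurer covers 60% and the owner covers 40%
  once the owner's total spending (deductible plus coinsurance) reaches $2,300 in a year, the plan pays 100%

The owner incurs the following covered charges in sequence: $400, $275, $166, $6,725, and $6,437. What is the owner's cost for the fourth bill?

Claim 1 — $400: entire amount goes to the deductible. Cost to owner: $400. OOP to date $400.
Claim 2 — $275: entire amount goes to the deductible. Cost to owner: $275. OOP to date $675.
Claim 3 — $166: entire amount goes to the deductible. Owner owes $166 (running OOP $841).
Claim 4 — $6,725: $59 finishes the deductible; $6,666 goes to coinsurance; owner's 40% is $2,666.40. Claim cost before the cap: $59 + $2,666.40 = $2,725.40. OOP would hit $3,566.40 > $2,300, so the cap limits the owner to $2,300 − $841 = $1,459.

$1,459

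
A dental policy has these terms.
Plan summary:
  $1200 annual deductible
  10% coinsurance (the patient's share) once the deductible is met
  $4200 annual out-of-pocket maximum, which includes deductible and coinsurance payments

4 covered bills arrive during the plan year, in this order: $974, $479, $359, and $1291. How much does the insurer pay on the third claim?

$323.10

#1 ($974): fully absorbed by the deductible. Patient pays $974; OOP now $974. Insurer: $974 − $974 = $0.
#2 ($479): deductible takes $226, $253 remains; coinsurance $253 × 10% = $25.30. Patient owes $251.30 (running OOP $1225.30). Plan pays $479 − $251.30 = $227.70.
#3 ($359): deductible met; 10% of $359 = $35.90. Patient owes $35.90 (running OOP $1261.20). Plan pays $359 − $35.90 = $323.10.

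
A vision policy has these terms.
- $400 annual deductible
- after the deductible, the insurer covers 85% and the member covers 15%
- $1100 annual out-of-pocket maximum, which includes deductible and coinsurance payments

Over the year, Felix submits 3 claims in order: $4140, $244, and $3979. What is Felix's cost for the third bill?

#1 ($4140): deductible takes $400, $3740 remains; coinsurance $3740 × 15% = $561. Cost to member: $961. OOP to date $961.
#2 ($244): deductible already satisfied, so member's share is 15% × $244 = $36.60. Cost to member: $36.60. OOP to date $997.60.
#3 ($3979): 15% coinsurance on $3979 = $596.85. Adding that to $997.60 gives $1594.45, past the $1100 cap; member pays only $1100 − $997.60 = $102.40.

$102.40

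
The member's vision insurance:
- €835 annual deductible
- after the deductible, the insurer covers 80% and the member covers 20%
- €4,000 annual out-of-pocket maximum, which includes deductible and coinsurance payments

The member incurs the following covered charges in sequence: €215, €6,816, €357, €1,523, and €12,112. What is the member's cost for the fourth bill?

€304.60

Claim 1 (€215): entire amount goes to the deductible. Member pays €215; OOP now €215.
Claim 2 (€6,816): €620 to deductible, leaving €6,196; coinsurance €6,196 × 20% = €1,239.20. Member owes €1,859.20 (running OOP €2,074.20).
Claim 3 (€357): 20% coinsurance on €357 = €71.40. Cost to member: €71.40. OOP to date €2,145.60.
Claim 4 (€1,523): 20% coinsurance on €1,523 = €304.60. Cost to member: €304.60. OOP to date €2,450.20.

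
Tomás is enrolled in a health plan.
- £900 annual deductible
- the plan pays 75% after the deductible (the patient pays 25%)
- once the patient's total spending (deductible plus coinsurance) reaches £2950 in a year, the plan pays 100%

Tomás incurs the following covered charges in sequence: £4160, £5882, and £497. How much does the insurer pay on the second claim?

£4647

Bill 1, £4160: deductible takes £900, £3260 remains; coinsurance £3260 × 25% = £815. Patient pays £1715; OOP now £1715. Insurer: £4160 − £1715 = £2445.
Bill 2, £5882: deductible met; 25% of £5882 = £1470.50. Adding that to £1715 gives £3185.50, past the £2950 cap; patient pays only £2950 − £1715 = £1235. Insurer: £5882 − £1235 = £4647.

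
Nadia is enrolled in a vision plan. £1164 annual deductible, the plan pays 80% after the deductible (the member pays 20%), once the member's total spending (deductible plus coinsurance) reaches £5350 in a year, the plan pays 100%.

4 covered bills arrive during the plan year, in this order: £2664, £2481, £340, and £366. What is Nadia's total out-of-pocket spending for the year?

Claim 1 (£2664): deductible takes £1164, £1500 remains; coinsurance £1500 × 20% = £300. Member pays £1464; OOP now £1464.
Claim 2 (£2481): deductible already satisfied, so member's share is 20% × £2481 = £496.20. Member pays £496.20; OOP now £1960.20.
Claim 3 (£340): deductible already satisfied, so member's share is 20% × £340 = £68. Cost to member: £68. OOP to date £2028.20.
Claim 4 (£366): deductible already satisfied, so member's share is 20% × £366 = £73.20. Cost to member: £73.20. OOP to date £2101.40.
Total paid by the member: £1464 + £496.20 + £68 + £73.20 = £2101.40.

£2101.40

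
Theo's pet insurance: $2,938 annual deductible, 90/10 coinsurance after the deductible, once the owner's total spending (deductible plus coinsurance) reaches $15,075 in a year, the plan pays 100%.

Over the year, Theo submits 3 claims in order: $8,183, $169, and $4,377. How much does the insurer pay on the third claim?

Bill 1, $8,183: $2,938 to deductible, leaving $5,245; 10% of $5,245 = $524.50. Owner owes $3,462.50 (running OOP $3,462.50). Insurer: $8,183 − $3,462.50 = $4,720.50.
Bill 2, $169: 10% coinsurance on $169 = $16.90. Owner pays $16.90; OOP now $3,479.40. Plan pays $169 − $16.90 = $152.10.
Bill 3, $4,377: deductible met; 10% of $4,377 = $437.70. Owner owes $437.70 (running OOP $3,917.10). Plan pays $4,377 − $437.70 = $3,939.30.

$3,939.30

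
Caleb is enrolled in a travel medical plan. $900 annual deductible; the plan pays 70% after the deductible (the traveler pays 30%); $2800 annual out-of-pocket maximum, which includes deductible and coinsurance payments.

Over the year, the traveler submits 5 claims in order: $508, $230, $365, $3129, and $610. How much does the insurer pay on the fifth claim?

Claim 1 — $508: fully absorbed by the deductible. Traveler owes $508 (running OOP $508). Insurer: $508 − $508 = $0.
Claim 2 — $230: all of it applies to the deductible. Traveler owes $230 (running OOP $738). Plan pays $230 − $230 = $0.
Claim 3 — $365: $162 to deductible, leaving $203; traveler's 30% is $60.90. Traveler pays $222.90; OOP now $960.90. Insurer: $365 − $222.90 = $142.10.
Claim 4 — $3129: deductible met; 30% of $3129 = $938.70. Traveler pays $938.70; OOP now $1899.60. Insurer: $3129 − $938.70 = $2190.30.
Claim 5 — $610: 30% coinsurance on $610 = $183. Cost to traveler: $183. OOP to date $2082.60. Plan pays $610 − $183 = $427.

$427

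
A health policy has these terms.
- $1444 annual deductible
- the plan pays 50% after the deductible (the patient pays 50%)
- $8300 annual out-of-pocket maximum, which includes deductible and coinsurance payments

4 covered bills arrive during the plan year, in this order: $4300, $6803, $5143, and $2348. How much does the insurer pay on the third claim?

$3116.50

Bill 1, $4300: $1444 to deductible, leaving $2856; patient's 50% is $1428. Cost to patient: $2872. OOP to date $2872. Insurer: $4300 − $2872 = $1428.
Bill 2, $6803: deductible already satisfied, so patient's share is 50% × $6803 = $3401.50. Patient owes $3401.50 (running OOP $6273.50). Plan pays $6803 − $3401.50 = $3401.50.
Bill 3, $5143: deductible already satisfied, so patient's share is 50% × $5143 = $2571.50. Adding that to $6273.50 gives $8845, past the $8300 cap; patient pays only $8300 − $6273.50 = $2026.50. Plan pays $5143 − $2026.50 = $3116.50.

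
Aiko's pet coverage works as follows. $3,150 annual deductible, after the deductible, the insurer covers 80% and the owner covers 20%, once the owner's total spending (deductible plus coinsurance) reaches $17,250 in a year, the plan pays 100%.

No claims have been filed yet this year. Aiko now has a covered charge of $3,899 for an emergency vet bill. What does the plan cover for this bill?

$599.20

Nothing has been paid toward the $3,150 deductible, so the first $3,150 of this charge is applied there.
That leaves $3,899 − $3,150 = $749 for coinsurance.
Owner's 20% share of $749 is $149.80.
Owner responsibility before any cap: $3,150 + $149.80 = $3,299.80.
Cumulative spending $0 + $3,299.80 = $3,299.80 stays under the $17,250 maximum.
The plan picks up $3,899 − $3,299.80 = $599.20.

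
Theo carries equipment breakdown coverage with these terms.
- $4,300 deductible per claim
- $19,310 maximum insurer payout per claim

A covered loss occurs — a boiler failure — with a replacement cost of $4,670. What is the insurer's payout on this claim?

$370

Subtract the deductible: $4,670 − $4,300 = $370.
That's under the $19,310 cap, so the insurer reimburses the full $370.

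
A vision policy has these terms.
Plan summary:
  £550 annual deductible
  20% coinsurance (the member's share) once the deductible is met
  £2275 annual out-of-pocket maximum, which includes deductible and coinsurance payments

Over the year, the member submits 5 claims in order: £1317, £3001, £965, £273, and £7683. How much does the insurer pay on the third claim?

Claim 1 — £1317: deductible takes £550, £767 remains; coinsurance £767 × 20% = £153.40. Cost to member: £703.40. OOP to date £703.40. Plan pays £1317 − £703.40 = £613.60.
Claim 2 — £3001: deductible met; 20% of £3001 = £600.20. Member pays £600.20; OOP now £1303.60. Insurer: £3001 − £600.20 = £2400.80.
Claim 3 — £965: deductible already satisfied, so member's share is 20% × £965 = £193. Member owes £193 (running OOP £1496.60). Plan pays £965 − £193 = £772.

£772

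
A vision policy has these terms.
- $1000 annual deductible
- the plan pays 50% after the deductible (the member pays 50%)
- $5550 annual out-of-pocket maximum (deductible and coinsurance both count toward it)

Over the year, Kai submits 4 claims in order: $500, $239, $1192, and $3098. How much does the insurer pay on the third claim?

$465.50

Claim 1 ($500): entire amount goes to the deductible. Cost to member: $500. OOP to date $500. Plan pays $500 − $500 = $0.
Claim 2 ($239): fully absorbed by the deductible. Cost to member: $239. OOP to date $739. Insurer: $239 − $239 = $0.
Claim 3 ($1192): deductible takes $261, $931 remains; coinsurance $931 × 50% = $465.50. Cost to member: $726.50. OOP to date $1465.50. Insurer: $1192 − $726.50 = $465.50.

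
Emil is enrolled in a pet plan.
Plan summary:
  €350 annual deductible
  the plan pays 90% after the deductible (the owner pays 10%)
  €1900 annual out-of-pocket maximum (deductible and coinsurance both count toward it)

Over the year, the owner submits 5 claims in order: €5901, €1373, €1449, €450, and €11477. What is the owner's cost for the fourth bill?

€45

Claim 1 — €5901: deductible takes €350, €5551 remains; 10% of €5551 = €555.10. Cost to owner: €905.10. OOP to date €905.10.
Claim 2 — €1373: deductible met; 10% of €1373 = €137.30. Owner owes €137.30 (running OOP €1042.40).
Claim 3 — €1449: 10% coinsurance on €1449 = €144.90. Cost to owner: €144.90. OOP to date €1187.30.
Claim 4 — €450: deductible already satisfied, so owner's share is 10% × €450 = €45. Owner owes €45 (running OOP €1232.30).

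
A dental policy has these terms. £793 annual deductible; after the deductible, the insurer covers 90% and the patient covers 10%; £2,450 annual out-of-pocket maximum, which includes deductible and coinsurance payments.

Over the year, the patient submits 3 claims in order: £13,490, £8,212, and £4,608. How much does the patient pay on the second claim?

£387.30

Claim 1 (£13,490): deductible takes £793, £12,697 remains; coinsurance £12,697 × 10% = £1,269.70. Cost to patient: £2,062.70. OOP to date £2,062.70.
Claim 2 (£8,212): deductible already satisfied, so patient's share is 10% × £8,212 = £821.20. Adding that to £2,062.70 gives £2,883.90, past the £2,450 cap; patient pays only £2,450 − £2,062.70 = £387.30.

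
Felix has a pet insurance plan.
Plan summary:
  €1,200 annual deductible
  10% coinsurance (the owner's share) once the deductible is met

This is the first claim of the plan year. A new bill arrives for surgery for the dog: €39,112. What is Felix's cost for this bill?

€4,991.20

The full €1,200 deductible is still open; €1,200 of this bill applies to it.
That leaves €39,112 − €1,200 = €37,912 for coinsurance.
Coinsurance: €37,912 × 10% = €3,791.20.
That puts the owner's cost at €1,200 + €3,791.20 = €4,991.20.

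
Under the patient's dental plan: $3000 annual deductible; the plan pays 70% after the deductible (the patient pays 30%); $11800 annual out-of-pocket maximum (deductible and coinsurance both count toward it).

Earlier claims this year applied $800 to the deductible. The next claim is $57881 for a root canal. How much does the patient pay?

$11000

Remaining deductible: $3000 − $800 = $2200.
After the $2200 deductible portion, $57881 − $2200 = $55681 is subject to coinsurance.
Patient's 30% share of $55681 is $16704.30.
So the patient owes $2200 + $16704.30 = $18904.30 before any cap.
Adding $18904.30 to the $800 already spent would give $19704.30, which exceeds the $11800 cap; the patient pays just $11800 − $800 = $11000.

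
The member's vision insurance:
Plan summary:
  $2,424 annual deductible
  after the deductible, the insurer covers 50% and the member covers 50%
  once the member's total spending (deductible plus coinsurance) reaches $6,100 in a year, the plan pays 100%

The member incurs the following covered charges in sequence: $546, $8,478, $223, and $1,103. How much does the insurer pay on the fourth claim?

$838.50

Bill 1, $546: fully absorbed by the deductible. Member owes $546 (running OOP $546). Plan pays $546 − $546 = $0.
Bill 2, $8,478: $1,878 to deductible, leaving $6,600; member's 50% is $3,300. Member pays $5,178; OOP now $5,724. Insurer: $8,478 − $5,178 = $3,300.
Bill 3, $223: 50% coinsurance on $223 = $111.50. Member pays $111.50; OOP now $5,835.50. Plan pays $223 − $111.50 = $111.50.
Bill 4, $1,103: deductible met; 50% of $1,103 = $551.50. That would push OOP to $6,387, over the $6,100 cap, so member pays $6,100 − $5,835.50 = $264.50. Plan pays $1,103 − $264.50 = $838.50.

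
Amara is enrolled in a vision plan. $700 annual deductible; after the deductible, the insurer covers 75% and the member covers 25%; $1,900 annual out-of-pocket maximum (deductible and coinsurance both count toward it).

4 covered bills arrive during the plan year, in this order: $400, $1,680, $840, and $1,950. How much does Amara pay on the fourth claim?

Claim 1 — $400: entire amount goes to the deductible. Cost to member: $400. OOP to date $400.
Claim 2 — $1,680: $300 to deductible, leaving $1,380; 25% of $1,380 = $345. Member pays $645; OOP now $1,045.
Claim 3 — $840: 25% coinsurance on $840 = $210. Cost to member: $210. OOP to date $1,255.
Claim 4 — $1,950: 25% coinsurance on $1,950 = $487.50. Member owes $487.50 (running OOP $1,742.50).

$487.50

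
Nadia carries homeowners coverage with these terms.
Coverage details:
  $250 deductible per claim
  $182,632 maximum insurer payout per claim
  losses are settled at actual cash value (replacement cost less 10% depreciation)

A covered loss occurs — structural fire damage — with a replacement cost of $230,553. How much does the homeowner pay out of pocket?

$47,921

Depreciate 10%: the covered value is $230,553 × 0.9 = $207,497.70.
Less the $250 deductible: $207,497.70 − $250 = $207,247.70.
$207,247.70 exceeds the $182,632 limit, so the insurer pays the limit: $182,632.
Out of pocket: $230,553 − $182,632 = $47,921.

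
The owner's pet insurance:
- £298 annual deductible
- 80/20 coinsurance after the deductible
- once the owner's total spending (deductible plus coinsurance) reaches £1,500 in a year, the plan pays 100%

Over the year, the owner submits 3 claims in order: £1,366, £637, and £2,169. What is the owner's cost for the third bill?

Claim 1 — £1,366: £298 to deductible, leaving £1,068; 20% of £1,068 = £213.60. Cost to owner: £511.60. OOP to date £511.60.
Claim 2 — £637: 20% coinsurance on £637 = £127.40. Owner pays £127.40; OOP now £639.
Claim 3 — £2,169: deductible already satisfied, so owner's share is 20% × £2,169 = £433.80. Owner pays £433.80; OOP now £1,072.80.

£433.80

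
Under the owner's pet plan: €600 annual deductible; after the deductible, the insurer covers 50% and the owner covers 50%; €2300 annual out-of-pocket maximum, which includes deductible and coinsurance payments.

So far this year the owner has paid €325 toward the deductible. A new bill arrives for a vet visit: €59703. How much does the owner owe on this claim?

€325 of the €600 deductible is already met, leaving €275.
The remaining €59428 (= €59703 − €275) moves to coinsurance.
50% of €59428 = €29714 falls to the owner.
Owner responsibility before any cap: €275 + €29714 = €29989.
That would bring total out-of-pocket to €30314, past the €2300 cap. The owner is capped at €2300 − €325 = €1975 on this claim.

€1975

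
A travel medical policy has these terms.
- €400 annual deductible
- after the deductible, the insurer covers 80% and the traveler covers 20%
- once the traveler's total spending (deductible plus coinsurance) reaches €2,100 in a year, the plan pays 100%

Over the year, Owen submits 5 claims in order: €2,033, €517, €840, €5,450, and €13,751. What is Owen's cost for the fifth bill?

Claim 1 (€2,033): €400 to deductible, leaving €1,633; coinsurance €1,633 × 20% = €326.60. Cost to traveler: €726.60. OOP to date €726.60.
Claim 2 (€517): deductible already satisfied, so traveler's share is 20% × €517 = €103.40. Cost to traveler: €103.40. OOP to date €830.
Claim 3 (€840): deductible already satisfied, so traveler's share is 20% × €840 = €168. Cost to traveler: €168. OOP to date €998.
Claim 4 (€5,450): deductible already satisfied, so traveler's share is 20% × €5,450 = €1,090. Traveler owes €1,090 (running OOP €2,088).
Claim 5 (€13,751): 20% coinsurance on €13,751 = €2,750.20. That would push OOP to €4,838.20, over the €2,100 cap, so traveler pays €2,100 − €2,088 = €12.

€12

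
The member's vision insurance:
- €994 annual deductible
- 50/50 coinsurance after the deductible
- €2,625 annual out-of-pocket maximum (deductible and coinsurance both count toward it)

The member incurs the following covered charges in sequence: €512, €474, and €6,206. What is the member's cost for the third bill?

€1,639

Claim 1 (€512): all of it applies to the deductible. Cost to member: €512. OOP to date €512.
Claim 2 (€474): fully absorbed by the deductible. Member pays €474; OOP now €986.
Claim 3 (€6,206): €8 finishes the deductible; €6,198 goes to coinsurance; 50% of €6,198 = €3,099. Together that's €8 + €3,099 = €3,107. OOP would hit €4,093 > €2,625, so the cap limits the member to €2,625 − €986 = €1,639.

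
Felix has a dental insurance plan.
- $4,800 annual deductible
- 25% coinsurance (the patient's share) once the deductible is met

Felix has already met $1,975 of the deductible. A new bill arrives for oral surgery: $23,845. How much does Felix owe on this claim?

$8,080

Deductible still to meet: $4,800 − $1,975 = $2,825.
After the $2,825 deductible portion, $23,845 − $2,825 = $21,020 is subject to coinsurance.
25% of $21,020 = $5,255 falls to the patient.
So the patient owes $2,825 + $5,255 = $8,080.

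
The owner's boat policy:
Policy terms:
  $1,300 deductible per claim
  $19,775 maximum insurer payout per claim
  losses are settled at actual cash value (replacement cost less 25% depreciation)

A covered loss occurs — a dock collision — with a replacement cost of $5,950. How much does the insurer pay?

Depreciate 25%: the covered value is $5,950 × 0.75 = $4,462.50.
After the deductible, $4,462.50 − $1,300 = $3,162.50 remains.
That's under the $19,775 cap, so the insurer reimburses the full $3,162.50.

$3,162.50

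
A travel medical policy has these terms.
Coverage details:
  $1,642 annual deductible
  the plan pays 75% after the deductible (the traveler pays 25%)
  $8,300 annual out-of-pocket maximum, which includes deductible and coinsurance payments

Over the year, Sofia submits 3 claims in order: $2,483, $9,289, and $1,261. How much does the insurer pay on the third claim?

Claim 1 — $2,483: deductible takes $1,642, $841 remains; coinsurance $841 × 25% = $210.25. Cost to traveler: $1,852.25. OOP to date $1,852.25. Plan pays $2,483 − $1,852.25 = $630.75.
Claim 2 — $9,289: deductible met; 25% of $9,289 = $2,322.25. Cost to traveler: $2,322.25. OOP to date $4,174.50. Insurer: $9,289 − $2,322.25 = $6,966.75.
Claim 3 — $1,261: 25% coinsurance on $1,261 = $315.25. Cost to traveler: $315.25. OOP to date $4,489.75. Insurer: $1,261 − $315.25 = $945.75.

$945.75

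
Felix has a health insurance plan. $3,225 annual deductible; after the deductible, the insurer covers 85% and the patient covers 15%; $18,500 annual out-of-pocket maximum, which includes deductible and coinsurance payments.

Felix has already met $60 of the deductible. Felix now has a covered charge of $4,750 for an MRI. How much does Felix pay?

Remaining deductible: $3,225 − $60 = $3,165.
The remaining $1,585 (= $4,750 − $3,165) moves to coinsurance.
Coinsurance: $1,585 × 15% = $237.75.
Patient responsibility before any cap: $3,165 + $237.75 = $3,402.75.
Cumulative spending $60 + $3,402.75 = $3,462.75 stays under the $18,500 maximum.

$3,402.75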